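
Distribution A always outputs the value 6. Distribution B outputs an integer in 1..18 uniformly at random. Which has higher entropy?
B

A is deterministic, so H(A) = 0. B is uniform over 18 outcomes, so H(B) = log₂(18) = 4.170 bits. Any distribution with genuine randomness has higher entropy than a deterministic one.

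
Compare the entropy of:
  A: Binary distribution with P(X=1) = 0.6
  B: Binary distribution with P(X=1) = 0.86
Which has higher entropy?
A

For binary distributions, entropy is maximized at p=0.5 and decreases as p moves toward 0 or 1.

H(A) = H(0.6) = 0.9710 bits
H(B) = H(0.86) = 0.5842 bits

Distribution A (p=0.6) is closer to uniform (p=0.5), so it has higher entropy.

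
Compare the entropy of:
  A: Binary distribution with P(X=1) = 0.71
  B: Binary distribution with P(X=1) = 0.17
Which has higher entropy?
A

For binary distributions, entropy is maximized at p=0.5 and decreases as p moves toward 0 or 1.

H(A) = H(0.71) = 0.8687 bits
H(B) = H(0.17) = 0.6577 bits

Distribution A (p=0.71) is closer to uniform (p=0.5), so it has higher entropy.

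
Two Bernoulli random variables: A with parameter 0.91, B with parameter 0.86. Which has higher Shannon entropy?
B

For binary distributions, entropy is maximized at p=0.5 and decreases as p moves toward 0 or 1.

H(A) = H(0.91) = 0.4365 bits
H(B) = H(0.86) = 0.5842 bits

Distribution B (p=0.86) is closer to uniform (p=0.5), so it has higher entropy.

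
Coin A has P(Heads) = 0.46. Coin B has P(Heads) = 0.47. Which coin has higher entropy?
B

For binary distributions, entropy is maximized at p=0.5 and decreases as p moves toward 0 or 1.

H(A) = H(0.46) = 0.9954 bits
H(B) = H(0.47) = 0.9974 bits

Distribution B (p=0.47) is closer to uniform (p=0.5), so it has higher entropy.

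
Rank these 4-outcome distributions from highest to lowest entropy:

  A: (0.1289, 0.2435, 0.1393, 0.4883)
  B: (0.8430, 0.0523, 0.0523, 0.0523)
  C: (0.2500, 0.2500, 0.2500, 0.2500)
C > A > B

Key insight: Entropy is maximized by uniform distributions and minimized by concentrated distributions.

- Uniform distributions have maximum entropy log₂(4) = 2.0000 bits
- The more "peaked" or concentrated a distribution, the lower its entropy

Entropies:
  H(A) = 1.7783 bits
  H(B) = 0.8759 bits
  H(C) = 2.0000 bits

Ranking: C > A > B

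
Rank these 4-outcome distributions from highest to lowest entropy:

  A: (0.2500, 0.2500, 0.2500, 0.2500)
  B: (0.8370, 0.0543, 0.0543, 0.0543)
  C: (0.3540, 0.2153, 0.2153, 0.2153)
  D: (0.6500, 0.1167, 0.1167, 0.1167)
A > C > D > B

Key insight: Entropy is maximized by uniform distributions and minimized by concentrated distributions.

Entropies:
  H(A) = 2.0000 bits
  H(B) = 0.8998 bits
  H(C) = 1.9615 bits
  H(D) = 1.4888 bits

Ranking: A > C > D > B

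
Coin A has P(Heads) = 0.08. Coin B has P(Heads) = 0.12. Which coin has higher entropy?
B

For binary distributions, entropy is maximized at p=0.5 and decreases as p moves toward 0 or 1.

H(A) = H(0.08) = 0.4022 bits
H(B) = H(0.12) = 0.5294 bits

Distribution B (p=0.12) is closer to uniform (p=0.5), so it has higher entropy.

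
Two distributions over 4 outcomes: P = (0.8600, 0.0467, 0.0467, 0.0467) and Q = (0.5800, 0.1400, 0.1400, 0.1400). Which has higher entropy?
Q

P is highly concentrated on one outcome (86%), making it nearly deterministic. Q spreads its mass more evenly (max 58%). The more spread-out distribution has higher entropy: H(P) ≈ 0.806 bits, H(Q) ≈ 1.647 bits.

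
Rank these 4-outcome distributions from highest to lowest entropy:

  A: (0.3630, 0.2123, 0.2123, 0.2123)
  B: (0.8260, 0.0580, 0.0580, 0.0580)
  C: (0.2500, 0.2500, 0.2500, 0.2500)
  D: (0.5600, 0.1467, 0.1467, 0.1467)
C > A > D > B

Key insight: Entropy is maximized by uniform distributions and minimized by concentrated distributions.

Entropies:
  H(A) = 1.9548 bits
  H(B) = 0.9426 bits
  H(C) = 2.0000 bits
  H(D) = 1.6870 bits

Ranking: C > A > D > B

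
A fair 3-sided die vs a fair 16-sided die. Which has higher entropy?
16-sided die

Both are uniform distributions; for uniform over n outcomes, H = log₂(n). H(3-sided) = log₂(3) = 1.585 bits and H(16-sided) = log₂(16) = 4.000 bits. More outcomes in a uniform distribution means higher entropy.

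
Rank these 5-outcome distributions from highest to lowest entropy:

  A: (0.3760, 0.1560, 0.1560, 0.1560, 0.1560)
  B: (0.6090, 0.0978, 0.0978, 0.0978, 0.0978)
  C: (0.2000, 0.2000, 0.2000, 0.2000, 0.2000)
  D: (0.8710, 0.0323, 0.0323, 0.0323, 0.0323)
C > A > B > D

Key insight: Entropy is maximized by uniform distributions and minimized by concentrated distributions.

Entropies:
  H(A) = 2.2032 bits
  H(B) = 1.7474 bits
  H(C) = 2.3219 bits
  H(D) = 0.8127 bits

Ranking: C > A > B > D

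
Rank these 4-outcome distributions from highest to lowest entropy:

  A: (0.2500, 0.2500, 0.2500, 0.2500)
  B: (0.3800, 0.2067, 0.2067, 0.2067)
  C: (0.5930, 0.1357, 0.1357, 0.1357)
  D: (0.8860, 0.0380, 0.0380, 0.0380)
A > B > C > D

Key insight: Entropy is maximized by uniform distributions and minimized by concentrated distributions.

Entropies:
  H(A) = 2.0000 bits
  H(B) = 1.9407 bits
  H(C) = 1.6200 bits
  H(D) = 0.6926 bits

Ranking: A > B > C > D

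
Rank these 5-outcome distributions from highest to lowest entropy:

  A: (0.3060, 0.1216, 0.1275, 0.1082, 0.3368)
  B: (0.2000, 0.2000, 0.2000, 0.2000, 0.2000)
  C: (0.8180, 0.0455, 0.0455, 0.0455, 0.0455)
B > A > C

Key insight: Entropy is maximized by uniform distributions and minimized by concentrated distributions.

- Uniform distributions have maximum entropy log₂(5) = 2.3219 bits
- The more "peaked" or concentrated a distribution, the lower its entropy

Entropies:
  H(A) = 2.1471 bits
  H(B) = 2.3219 bits
  H(C) = 1.0484 bits

Ranking: B > A > C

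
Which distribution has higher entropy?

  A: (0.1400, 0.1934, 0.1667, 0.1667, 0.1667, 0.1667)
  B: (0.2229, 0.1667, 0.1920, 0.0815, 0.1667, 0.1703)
A

Both distributions are close to uniform, making this a harder comparison.

H(A) = 2.5788 bits
H(B) = 2.5311 bits

The distribution closer to uniform has higher entropy.
Answer: A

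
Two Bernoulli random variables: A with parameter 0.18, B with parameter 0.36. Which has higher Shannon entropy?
B

For binary distributions, entropy is maximized at p=0.5 and decreases as p moves toward 0 or 1.

H(A) = H(0.18) = 0.6801 bits
H(B) = H(0.36) = 0.9427 bits

Distribution B (p=0.36) is closer to uniform (p=0.5), so it has higher entropy.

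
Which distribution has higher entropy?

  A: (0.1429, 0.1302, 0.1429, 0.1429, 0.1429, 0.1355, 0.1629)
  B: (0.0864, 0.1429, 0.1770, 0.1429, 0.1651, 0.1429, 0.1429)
A

Both distributions are close to uniform, making this a harder comparison.

H(A) = 2.8043 bits
H(B) = 2.7807 bits

The distribution closer to uniform has higher entropy.
Answer: A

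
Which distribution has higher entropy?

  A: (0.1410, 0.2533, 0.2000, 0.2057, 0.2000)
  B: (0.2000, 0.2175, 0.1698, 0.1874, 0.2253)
B

Both distributions are close to uniform, making this a harder comparison.

H(A) = 2.2983 bits
H(B) = 2.3146 bits

The distribution closer to uniform has higher entropy.
Answer: B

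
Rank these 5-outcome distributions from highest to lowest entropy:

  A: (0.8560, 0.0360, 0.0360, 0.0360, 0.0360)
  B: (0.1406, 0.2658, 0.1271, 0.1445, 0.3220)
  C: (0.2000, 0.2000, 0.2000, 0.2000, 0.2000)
C > B > A

Key insight: Entropy is maximized by uniform distributions and minimized by concentrated distributions.

- Uniform distributions have maximum entropy log₂(5) = 2.3219 bits
- The more "peaked" or concentrated a distribution, the lower its entropy

Entropies:
  H(A) = 0.8826 bits
  H(B) = 2.2140 bits
  H(C) = 2.3219 bits

Ranking: C > B > A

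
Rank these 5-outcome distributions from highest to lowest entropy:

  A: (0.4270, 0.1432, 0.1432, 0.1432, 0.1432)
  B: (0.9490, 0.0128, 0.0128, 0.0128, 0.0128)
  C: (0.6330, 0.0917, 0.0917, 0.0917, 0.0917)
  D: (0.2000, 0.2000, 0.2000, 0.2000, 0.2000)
D > A > C > B

Key insight: Entropy is maximized by uniform distributions and minimized by concentrated distributions.

Entropies:
  H(A) = 2.1306 bits
  H(B) = 0.3926 bits
  H(C) = 1.6823 bits
  H(D) = 2.3219 bits

Ranking: D > A > C > B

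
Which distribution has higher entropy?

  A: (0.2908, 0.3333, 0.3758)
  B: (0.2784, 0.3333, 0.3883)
A

Both distributions are close to uniform, making this a harder comparison.

H(A) = 1.5771 bits
H(B) = 1.5718 bits

The distribution closer to uniform has higher entropy.
Answer: A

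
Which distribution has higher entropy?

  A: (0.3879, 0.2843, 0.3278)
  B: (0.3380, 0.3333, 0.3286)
B

Both distributions are close to uniform, making this a harder comparison.

H(A) = 1.5733 bits
H(B) = 1.5849 bits

The distribution closer to uniform has higher entropy.
Answer: B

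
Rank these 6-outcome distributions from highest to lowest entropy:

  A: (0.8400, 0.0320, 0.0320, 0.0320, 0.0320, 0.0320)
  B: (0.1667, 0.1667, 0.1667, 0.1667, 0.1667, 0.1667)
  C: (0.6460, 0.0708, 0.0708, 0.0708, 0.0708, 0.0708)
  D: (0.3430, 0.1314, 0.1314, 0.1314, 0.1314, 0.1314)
B > D > C > A

Key insight: Entropy is maximized by uniform distributions and minimized by concentrated distributions.

Entropies:
  H(A) = 1.0058 bits
  H(B) = 2.5850 bits
  H(C) = 1.7596 bits
  H(D) = 2.4532 bits

Ranking: B > D > C > A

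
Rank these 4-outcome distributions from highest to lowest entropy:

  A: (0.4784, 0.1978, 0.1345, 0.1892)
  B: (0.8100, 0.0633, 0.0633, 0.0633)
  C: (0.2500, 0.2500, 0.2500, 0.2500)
C > A > B

Key insight: Entropy is maximized by uniform distributions and minimized by concentrated distributions.

- Uniform distributions have maximum entropy log₂(4) = 2.0000 bits
- The more "peaked" or concentrated a distribution, the lower its entropy

Entropies:
  H(A) = 1.8152 bits
  H(B) = 1.0026 bits
  H(C) = 2.0000 bits

Ranking: C > A > B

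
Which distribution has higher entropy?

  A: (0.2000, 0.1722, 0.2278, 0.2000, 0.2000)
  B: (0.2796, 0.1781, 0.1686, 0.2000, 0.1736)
A

Both distributions are close to uniform, making this a harder comparison.

H(A) = 2.3164 bits
H(B) = 2.2934 bits

The distribution closer to uniform has higher entropy.
Answer: A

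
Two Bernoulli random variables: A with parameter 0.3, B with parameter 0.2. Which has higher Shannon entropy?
A

For binary distributions, entropy is maximized at p=0.5 and decreases as p moves toward 0 or 1.

H(A) = H(0.3) = 0.8813 bits
H(B) = H(0.2) = 0.7219 bits

Distribution A (p=0.3) is closer to uniform (p=0.5), so it has higher entropy.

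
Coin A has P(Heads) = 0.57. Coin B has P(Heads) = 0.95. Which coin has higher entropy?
A

For binary distributions, entropy is maximized at p=0.5 and decreases as p moves toward 0 or 1.

H(A) = H(0.57) = 0.9858 bits
H(B) = H(0.95) = 0.2864 bits

Distribution A (p=0.57) is closer to uniform (p=0.5), so it has higher entropy.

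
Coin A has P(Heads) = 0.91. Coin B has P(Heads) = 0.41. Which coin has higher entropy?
B

For binary distributions, entropy is maximized at p=0.5 and decreases as p moves toward 0 or 1.

H(A) = H(0.91) = 0.4365 bits
H(B) = H(0.41) = 0.9765 bits

Distribution B (p=0.41) is closer to uniform (p=0.5), so it has higher entropy.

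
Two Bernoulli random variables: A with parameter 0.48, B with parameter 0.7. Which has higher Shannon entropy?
A

For binary distributions, entropy is maximized at p=0.5 and decreases as p moves toward 0 or 1.

H(A) = H(0.48) = 0.9988 bits
H(B) = H(0.7) = 0.8813 bits

Distribution A (p=0.48) is closer to uniform (p=0.5), so it has higher entropy.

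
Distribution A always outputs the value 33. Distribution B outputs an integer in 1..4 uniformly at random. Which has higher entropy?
B

A is deterministic, so H(A) = 0. B is uniform over 4 outcomes, so H(B) = log₂(4) = 2.000 bits. Any distribution with genuine randomness has higher entropy than a deterministic one.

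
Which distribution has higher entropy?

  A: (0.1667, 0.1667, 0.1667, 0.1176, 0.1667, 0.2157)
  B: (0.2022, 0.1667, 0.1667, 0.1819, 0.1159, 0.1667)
B

Both distributions are close to uniform, making this a harder comparison.

H(A) = 2.5638 bits
H(B) = 2.5663 bits

The distribution closer to uniform has higher entropy.
Answer: B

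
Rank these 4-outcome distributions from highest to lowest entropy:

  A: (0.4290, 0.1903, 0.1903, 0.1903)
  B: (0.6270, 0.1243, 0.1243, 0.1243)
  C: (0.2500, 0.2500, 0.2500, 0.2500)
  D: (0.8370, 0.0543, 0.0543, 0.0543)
C > A > B > D

Key insight: Entropy is maximized by uniform distributions and minimized by concentrated distributions.

Entropies:
  H(A) = 1.8904 bits
  H(B) = 1.5441 bits
  H(C) = 2.0000 bits
  H(D) = 0.8998 bits

Ranking: C > A > B > D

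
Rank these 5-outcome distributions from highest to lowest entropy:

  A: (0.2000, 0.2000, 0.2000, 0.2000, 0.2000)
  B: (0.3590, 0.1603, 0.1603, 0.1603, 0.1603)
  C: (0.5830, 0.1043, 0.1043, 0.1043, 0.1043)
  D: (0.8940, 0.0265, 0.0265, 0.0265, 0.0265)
A > B > C > D

Key insight: Entropy is maximized by uniform distributions and minimized by concentrated distributions.

Entropies:
  H(A) = 2.3219 bits
  H(B) = 2.2238 bits
  H(C) = 1.8140 bits
  H(D) = 0.6997 bits

Ranking: A > B > C > D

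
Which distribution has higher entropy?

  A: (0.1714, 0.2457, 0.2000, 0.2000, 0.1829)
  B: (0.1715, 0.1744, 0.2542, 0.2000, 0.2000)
A

Both distributions are close to uniform, making this a harder comparison.

H(A) = 2.3107 bits
H(B) = 2.3066 bits

The distribution closer to uniform has higher entropy.
Answer: A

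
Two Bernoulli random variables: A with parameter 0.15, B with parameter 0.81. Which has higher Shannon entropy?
B

For binary distributions, entropy is maximized at p=0.5 and decreases as p moves toward 0 or 1.

H(A) = H(0.15) = 0.6098 bits
H(B) = H(0.81) = 0.7015 bits

Distribution B (p=0.81) is closer to uniform (p=0.5), so it has higher entropy.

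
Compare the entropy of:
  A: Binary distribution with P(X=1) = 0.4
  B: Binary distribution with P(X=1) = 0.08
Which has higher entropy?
A

For binary distributions, entropy is maximized at p=0.5 and decreases as p moves toward 0 or 1.

H(A) = H(0.4) = 0.9710 bits
H(B) = H(0.08) = 0.4022 bits

Distribution A (p=0.4) is closer to uniform (p=0.5), so it has higher entropy.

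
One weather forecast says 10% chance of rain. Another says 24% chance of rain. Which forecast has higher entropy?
24% forecast

Treat each forecast as a Bernoulli distribution. Binary entropy is maximized at p=0.5 and falls off symmetrically toward 0 or 1. The 24% forecast is closer to 50%, so it is more uncertain. H(10%) ≈ 0.469 bits, H(24%) ≈ 0.795 bits.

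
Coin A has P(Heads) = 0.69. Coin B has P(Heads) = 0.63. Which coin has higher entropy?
B

For binary distributions, entropy is maximized at p=0.5 and decreases as p moves toward 0 or 1.

H(A) = H(0.69) = 0.8932 bits
H(B) = H(0.63) = 0.9507 bits

Distribution B (p=0.63) is closer to uniform (p=0.5), so it has higher entropy.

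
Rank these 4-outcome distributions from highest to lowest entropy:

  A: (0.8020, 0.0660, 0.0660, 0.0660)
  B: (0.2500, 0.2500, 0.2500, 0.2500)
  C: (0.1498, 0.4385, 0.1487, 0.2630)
B > C > A

Key insight: Entropy is maximized by uniform distributions and minimized by concentrated distributions.

- Uniform distributions have maximum entropy log₂(4) = 2.0000 bits
- The more "peaked" or concentrated a distribution, the lower its entropy

Entropies:
  H(A) = 1.0317 bits
  H(B) = 2.0000 bits
  H(C) = 1.8474 bits

Ranking: B > C > A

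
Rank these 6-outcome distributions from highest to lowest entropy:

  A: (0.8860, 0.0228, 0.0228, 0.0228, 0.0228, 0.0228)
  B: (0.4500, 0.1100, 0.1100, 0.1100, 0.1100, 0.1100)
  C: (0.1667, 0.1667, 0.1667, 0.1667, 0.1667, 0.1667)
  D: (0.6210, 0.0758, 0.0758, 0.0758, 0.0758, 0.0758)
C > B > D > A

Key insight: Entropy is maximized by uniform distributions and minimized by concentrated distributions.

Entropies:
  H(A) = 0.7766 bits
  H(B) = 2.2698 bits
  H(C) = 2.5850 bits
  H(D) = 1.8373 bits

Ranking: C > B > D > A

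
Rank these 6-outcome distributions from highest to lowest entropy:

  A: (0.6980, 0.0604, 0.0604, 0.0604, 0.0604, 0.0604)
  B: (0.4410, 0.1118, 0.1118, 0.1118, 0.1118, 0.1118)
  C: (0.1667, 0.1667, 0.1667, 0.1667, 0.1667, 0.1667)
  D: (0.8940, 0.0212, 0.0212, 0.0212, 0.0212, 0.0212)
C > B > A > D

Key insight: Entropy is maximized by uniform distributions and minimized by concentrated distributions.

Entropies:
  H(A) = 1.5849 bits
  H(B) = 2.2879 bits
  H(C) = 2.5850 bits
  H(D) = 0.7339 bits

Ranking: C > B > A > D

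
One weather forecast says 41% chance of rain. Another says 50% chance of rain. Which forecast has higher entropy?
50% forecast

Treat each forecast as a Bernoulli distribution. Binary entropy is maximized at p=0.5 and falls off symmetrically toward 0 or 1. The 50% forecast is closer to 50%, so it is more uncertain. H(41%) ≈ 0.977 bits, H(50%) ≈ 1.000 bits.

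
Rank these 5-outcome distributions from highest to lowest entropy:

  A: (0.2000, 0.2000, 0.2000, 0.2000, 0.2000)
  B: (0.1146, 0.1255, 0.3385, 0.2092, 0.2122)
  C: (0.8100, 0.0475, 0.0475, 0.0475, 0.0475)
A > B > C

Key insight: Entropy is maximized by uniform distributions and minimized by concentrated distributions.

- Uniform distributions have maximum entropy log₂(5) = 2.3219 bits
- The more "peaked" or concentrated a distribution, the lower its entropy

Entropies:
  H(A) = 2.3219 bits
  H(B) = 2.2097 bits
  H(C) = 1.0815 bits

Ranking: A > B > C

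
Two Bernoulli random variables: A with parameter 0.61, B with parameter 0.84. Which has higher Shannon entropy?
A

For binary distributions, entropy is maximized at p=0.5 and decreases as p moves toward 0 or 1.

H(A) = H(0.61) = 0.9648 bits
H(B) = H(0.84) = 0.6343 bits

Distribution A (p=0.61) is closer to uniform (p=0.5), so it has higher entropy.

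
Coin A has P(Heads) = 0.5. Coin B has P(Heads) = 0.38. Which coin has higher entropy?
A

For binary distributions, entropy is maximized at p=0.5 and decreases as p moves toward 0 or 1.

H(A) = H(0.5) = 1.0000 bits
H(B) = H(0.38) = 0.9580 bits

Distribution A (p=0.5) is closer to uniform (p=0.5), so it has higher entropy.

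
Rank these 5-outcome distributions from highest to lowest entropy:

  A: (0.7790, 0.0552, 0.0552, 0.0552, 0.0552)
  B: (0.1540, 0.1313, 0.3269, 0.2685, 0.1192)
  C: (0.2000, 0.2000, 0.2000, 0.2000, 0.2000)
C > B > A

Key insight: Entropy is maximized by uniform distributions and minimized by concentrated distributions.

- Uniform distributions have maximum entropy log₂(5) = 2.3219 bits
- The more "peaked" or concentrated a distribution, the lower its entropy

Entropies:
  H(A) = 1.2040 bits
  H(B) = 2.2027 bits
  H(C) = 2.3219 bits

Ranking: C > B > A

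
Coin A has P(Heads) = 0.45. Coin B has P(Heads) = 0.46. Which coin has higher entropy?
B

For binary distributions, entropy is maximized at p=0.5 and decreases as p moves toward 0 or 1.

H(A) = H(0.45) = 0.9928 bits
H(B) = H(0.46) = 0.9954 bits

Distribution B (p=0.46) is closer to uniform (p=0.5), so it has higher entropy.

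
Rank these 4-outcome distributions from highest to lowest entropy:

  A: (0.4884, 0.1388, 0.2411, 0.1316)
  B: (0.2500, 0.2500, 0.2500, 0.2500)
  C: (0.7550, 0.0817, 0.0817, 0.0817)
B > A > C

Key insight: Entropy is maximized by uniform distributions and minimized by concentrated distributions.

- Uniform distributions have maximum entropy log₂(4) = 2.0000 bits
- The more "peaked" or concentrated a distribution, the lower its entropy

Entropies:
  H(A) = 1.7803 bits
  H(B) = 2.0000 bits
  H(C) = 1.1916 bits

Ranking: B > A > C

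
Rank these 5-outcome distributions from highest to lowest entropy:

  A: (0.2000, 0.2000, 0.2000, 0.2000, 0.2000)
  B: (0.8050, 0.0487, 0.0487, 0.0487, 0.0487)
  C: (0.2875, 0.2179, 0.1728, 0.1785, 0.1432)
A > C > B

Key insight: Entropy is maximized by uniform distributions and minimized by concentrated distributions.

- Uniform distributions have maximum entropy log₂(5) = 2.3219 bits
- The more "peaked" or concentrated a distribution, the lower its entropy

Entropies:
  H(A) = 2.3219 bits
  H(B) = 1.1018 bits
  H(C) = 2.2791 bits

Ranking: A > C > B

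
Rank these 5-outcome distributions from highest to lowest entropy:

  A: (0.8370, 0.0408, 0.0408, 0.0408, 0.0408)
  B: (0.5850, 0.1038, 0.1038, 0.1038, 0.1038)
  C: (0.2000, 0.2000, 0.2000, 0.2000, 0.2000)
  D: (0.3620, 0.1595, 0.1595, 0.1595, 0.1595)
C > D > B > A

Key insight: Entropy is maximized by uniform distributions and minimized by concentrated distributions.

Entropies:
  H(A) = 0.9674 bits
  H(B) = 1.8091 bits
  H(C) = 2.3219 bits
  H(D) = 2.2203 bits

Ranking: C > D > B > A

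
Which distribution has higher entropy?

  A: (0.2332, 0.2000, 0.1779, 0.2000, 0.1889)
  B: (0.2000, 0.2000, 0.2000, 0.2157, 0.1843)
B

Both distributions are close to uniform, making this a harder comparison.

H(A) = 2.3159 bits
H(B) = 2.3201 bits

The distribution closer to uniform has higher entropy.
Answer: B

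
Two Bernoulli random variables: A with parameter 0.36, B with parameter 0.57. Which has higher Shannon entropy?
B

For binary distributions, entropy is maximized at p=0.5 and decreases as p moves toward 0 or 1.

H(A) = H(0.36) = 0.9427 bits
H(B) = H(0.57) = 0.9858 bits

Distribution B (p=0.57) is closer to uniform (p=0.5), so it has higher entropy.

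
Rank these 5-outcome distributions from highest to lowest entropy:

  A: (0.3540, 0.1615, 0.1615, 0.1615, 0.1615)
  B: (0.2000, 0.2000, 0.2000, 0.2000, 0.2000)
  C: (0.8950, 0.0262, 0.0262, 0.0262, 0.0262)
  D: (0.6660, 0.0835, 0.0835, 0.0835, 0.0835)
B > A > D > C

Key insight: Entropy is maximized by uniform distributions and minimized by concentrated distributions.

Entropies:
  H(A) = 2.2296 bits
  H(B) = 2.3219 bits
  H(C) = 0.6946 bits
  H(D) = 1.5870 bits

Ranking: B > A > D > C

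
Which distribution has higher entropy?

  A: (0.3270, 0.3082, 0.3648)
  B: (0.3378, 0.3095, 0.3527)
B

Both distributions are close to uniform, making this a harder comparison.

H(A) = 1.5814 bits
H(B) = 1.5829 bits

The distribution closer to uniform has higher entropy.
Answer: B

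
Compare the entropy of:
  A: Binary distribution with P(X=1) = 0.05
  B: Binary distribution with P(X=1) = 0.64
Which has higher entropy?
B

For binary distributions, entropy is maximized at p=0.5 and decreases as p moves toward 0 or 1.

H(A) = H(0.05) = 0.2864 bits
H(B) = H(0.64) = 0.9427 bits

Distribution B (p=0.64) is closer to uniform (p=0.5), so it has higher entropy.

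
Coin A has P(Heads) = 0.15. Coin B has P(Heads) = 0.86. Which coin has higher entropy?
A

For binary distributions, entropy is maximized at p=0.5 and decreases as p moves toward 0 or 1.

H(A) = H(0.15) = 0.6098 bits
H(B) = H(0.86) = 0.5842 bits

Distribution A (p=0.15) is closer to uniform (p=0.5), so it has higher entropy.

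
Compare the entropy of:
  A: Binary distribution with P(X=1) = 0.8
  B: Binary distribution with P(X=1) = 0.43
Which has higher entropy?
B

For binary distributions, entropy is maximized at p=0.5 and decreases as p moves toward 0 or 1.

H(A) = H(0.8) = 0.7219 bits
H(B) = H(0.43) = 0.9858 bits

Distribution B (p=0.43) is closer to uniform (p=0.5), so it has higher entropy.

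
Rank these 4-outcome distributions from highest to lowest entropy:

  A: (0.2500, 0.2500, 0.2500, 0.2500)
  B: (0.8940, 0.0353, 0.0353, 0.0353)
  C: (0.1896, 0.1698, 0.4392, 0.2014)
A > C > B

Key insight: Entropy is maximized by uniform distributions and minimized by concentrated distributions.

- Uniform distributions have maximum entropy log₂(4) = 2.0000 bits
- The more "peaked" or concentrated a distribution, the lower its entropy

Entropies:
  H(A) = 2.0000 bits
  H(B) = 0.6557 bits
  H(C) = 1.8762 bits

Ranking: A > C > B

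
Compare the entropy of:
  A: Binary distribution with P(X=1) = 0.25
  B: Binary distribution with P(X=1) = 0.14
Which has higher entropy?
A

For binary distributions, entropy is maximized at p=0.5 and decreases as p moves toward 0 or 1.

H(A) = H(0.25) = 0.8113 bits
H(B) = H(0.14) = 0.5842 bits

Distribution A (p=0.25) is closer to uniform (p=0.5), so it has higher entropy.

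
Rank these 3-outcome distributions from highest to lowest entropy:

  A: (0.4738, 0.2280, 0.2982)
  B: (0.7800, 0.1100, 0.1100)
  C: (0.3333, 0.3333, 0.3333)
C > A > B

Key insight: Entropy is maximized by uniform distributions and minimized by concentrated distributions.

- Uniform distributions have maximum entropy log₂(3) = 1.5850 bits
- The more "peaked" or concentrated a distribution, the lower its entropy

Entropies:
  H(A) = 1.5175 bits
  H(B) = 0.9802 bits
  H(C) = 1.5850 bits

Ranking: C > A > B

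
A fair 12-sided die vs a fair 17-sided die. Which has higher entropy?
17-sided die

Both are uniform distributions; for uniform over n outcomes, H = log₂(n). H(12-sided) = log₂(12) = 3.585 bits and H(17-sided) = log₂(17) = 4.087 bits. More outcomes in a uniform distribution means higher entropy.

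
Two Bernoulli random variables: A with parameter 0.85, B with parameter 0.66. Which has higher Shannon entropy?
B

For binary distributions, entropy is maximized at p=0.5 and decreases as p moves toward 0 or 1.

H(A) = H(0.85) = 0.6098 bits
H(B) = H(0.66) = 0.9248 bits

Distribution B (p=0.66) is closer to uniform (p=0.5), so it has higher entropy.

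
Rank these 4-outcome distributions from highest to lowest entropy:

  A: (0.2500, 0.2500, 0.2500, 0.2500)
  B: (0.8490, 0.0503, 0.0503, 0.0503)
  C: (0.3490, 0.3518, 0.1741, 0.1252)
A > C > B

Key insight: Entropy is maximized by uniform distributions and minimized by concentrated distributions.

- Uniform distributions have maximum entropy log₂(4) = 2.0000 bits
- The more "peaked" or concentrated a distribution, the lower its entropy

Entropies:
  H(A) = 2.0000 bits
  H(B) = 0.8517 bits
  H(C) = 1.8746 bits

Ranking: A > C > B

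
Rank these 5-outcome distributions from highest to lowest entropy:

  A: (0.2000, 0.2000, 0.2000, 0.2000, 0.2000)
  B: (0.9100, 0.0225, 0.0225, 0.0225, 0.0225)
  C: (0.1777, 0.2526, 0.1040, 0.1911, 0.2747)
A > C > B

Key insight: Entropy is maximized by uniform distributions and minimized by concentrated distributions.

- Uniform distributions have maximum entropy log₂(5) = 2.3219 bits
- The more "peaked" or concentrated a distribution, the lower its entropy

Entropies:
  H(A) = 2.3219 bits
  H(B) = 0.6165 bits
  H(C) = 2.2522 bits

Ranking: A > C > B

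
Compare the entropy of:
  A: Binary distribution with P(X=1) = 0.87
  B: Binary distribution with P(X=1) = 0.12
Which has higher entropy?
A

For binary distributions, entropy is maximized at p=0.5 and decreases as p moves toward 0 or 1.

H(A) = H(0.87) = 0.5574 bits
H(B) = H(0.12) = 0.5294 bits

Distribution A (p=0.87) is closer to uniform (p=0.5), so it has higher entropy.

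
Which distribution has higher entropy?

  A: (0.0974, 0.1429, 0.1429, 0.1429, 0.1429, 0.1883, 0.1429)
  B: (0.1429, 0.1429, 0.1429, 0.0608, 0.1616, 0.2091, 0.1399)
A

Both distributions are close to uniform, making this a harder comparison.

H(A) = 2.7862 bits
H(B) = 2.7427 bits

The distribution closer to uniform has higher entropy.
Answer: A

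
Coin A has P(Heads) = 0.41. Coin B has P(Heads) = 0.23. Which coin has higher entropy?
A

For binary distributions, entropy is maximized at p=0.5 and decreases as p moves toward 0 or 1.

H(A) = H(0.41) = 0.9765 bits
H(B) = H(0.23) = 0.7780 bits

Distribution A (p=0.41) is closer to uniform (p=0.5), so it has higher entropy.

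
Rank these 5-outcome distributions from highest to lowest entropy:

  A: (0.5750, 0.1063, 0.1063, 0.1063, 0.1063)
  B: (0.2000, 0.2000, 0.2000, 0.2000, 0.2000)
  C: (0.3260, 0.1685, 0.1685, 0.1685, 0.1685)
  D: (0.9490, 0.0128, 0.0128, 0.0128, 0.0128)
B > C > A > D

Key insight: Entropy is maximized by uniform distributions and minimized by concentrated distributions.

Entropies:
  H(A) = 1.8337 bits
  H(B) = 2.3219 bits
  H(C) = 2.2588 bits
  H(D) = 0.3926 bits

Ranking: B > C > A > D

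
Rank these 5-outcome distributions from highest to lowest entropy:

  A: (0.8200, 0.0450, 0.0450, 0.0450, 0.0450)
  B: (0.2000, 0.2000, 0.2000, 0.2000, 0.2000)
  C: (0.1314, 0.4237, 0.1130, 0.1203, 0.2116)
B > C > A

Key insight: Entropy is maximized by uniform distributions and minimized by concentrated distributions.

- Uniform distributions have maximum entropy log₂(5) = 2.3219 bits
- The more "peaked" or concentrated a distribution, the lower its entropy

Entropies:
  H(A) = 1.0401 bits
  H(B) = 2.3219 bits
  H(C) = 2.1068 bits

Ranking: B > C > A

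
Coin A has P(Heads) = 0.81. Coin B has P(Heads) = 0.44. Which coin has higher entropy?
B

For binary distributions, entropy is maximized at p=0.5 and decreases as p moves toward 0 or 1.

H(A) = H(0.81) = 0.7015 bits
H(B) = H(0.44) = 0.9896 bits

Distribution B (p=0.44) is closer to uniform (p=0.5), so it has higher entropy.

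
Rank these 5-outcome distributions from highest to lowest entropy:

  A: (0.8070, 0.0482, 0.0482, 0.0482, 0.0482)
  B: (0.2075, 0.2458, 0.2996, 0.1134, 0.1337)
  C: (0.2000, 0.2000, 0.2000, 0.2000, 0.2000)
C > B > A

Key insight: Entropy is maximized by uniform distributions and minimized by concentrated distributions.

- Uniform distributions have maximum entropy log₂(5) = 2.3219 bits
- The more "peaked" or concentrated a distribution, the lower its entropy

Entropies:
  H(A) = 1.0937 bits
  H(B) = 2.2336 bits
  H(C) = 2.3219 bits

Ranking: C > B > A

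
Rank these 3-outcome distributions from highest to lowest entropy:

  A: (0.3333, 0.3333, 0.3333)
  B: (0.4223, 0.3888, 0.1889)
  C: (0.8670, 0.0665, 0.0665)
A > B > C

Key insight: Entropy is maximized by uniform distributions and minimized by concentrated distributions.

- Uniform distributions have maximum entropy log₂(3) = 1.5850 bits
- The more "peaked" or concentrated a distribution, the lower its entropy

Entropies:
  H(A) = 1.5850 bits
  H(B) = 1.5092 bits
  H(C) = 0.6986 bits

Ranking: A > B > C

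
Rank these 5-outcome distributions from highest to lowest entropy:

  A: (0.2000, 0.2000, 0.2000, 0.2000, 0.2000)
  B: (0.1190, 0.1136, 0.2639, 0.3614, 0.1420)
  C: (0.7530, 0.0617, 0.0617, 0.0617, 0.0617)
A > B > C

Key insight: Entropy is maximized by uniform distributions and minimized by concentrated distributions.

- Uniform distributions have maximum entropy log₂(5) = 2.3219 bits
- The more "peaked" or concentrated a distribution, the lower its entropy

Entropies:
  H(A) = 2.3219 bits
  H(B) = 2.1598 bits
  H(C) = 1.3005 bits

Ranking: A > B > C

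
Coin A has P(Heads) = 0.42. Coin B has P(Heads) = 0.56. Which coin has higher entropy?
B

For binary distributions, entropy is maximized at p=0.5 and decreases as p moves toward 0 or 1.

H(A) = H(0.42) = 0.9815 bits
H(B) = H(0.56) = 0.9896 bits

Distribution B (p=0.56) is closer to uniform (p=0.5), so it has higher entropy.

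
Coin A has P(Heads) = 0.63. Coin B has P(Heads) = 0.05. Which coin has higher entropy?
A

For binary distributions, entropy is maximized at p=0.5 and decreases as p moves toward 0 or 1.

H(A) = H(0.63) = 0.9507 bits
H(B) = H(0.05) = 0.2864 bits

Distribution A (p=0.63) is closer to uniform (p=0.5), so it has higher entropy.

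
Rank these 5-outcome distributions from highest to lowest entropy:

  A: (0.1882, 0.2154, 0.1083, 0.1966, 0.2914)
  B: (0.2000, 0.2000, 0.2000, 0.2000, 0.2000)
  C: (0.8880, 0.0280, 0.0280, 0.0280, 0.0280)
B > A > C

Key insight: Entropy is maximized by uniform distributions and minimized by concentrated distributions.

- Uniform distributions have maximum entropy log₂(5) = 2.3219 bits
- The more "peaked" or concentrated a distribution, the lower its entropy

Entropies:
  H(A) = 2.2577 bits
  H(B) = 2.3219 bits
  H(C) = 0.7299 bits

Ranking: B > A > C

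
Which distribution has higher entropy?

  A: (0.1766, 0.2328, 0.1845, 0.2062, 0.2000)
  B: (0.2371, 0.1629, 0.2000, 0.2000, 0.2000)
A

Both distributions are close to uniform, making this a harder comparison.

H(A) = 2.3151 bits
H(B) = 2.3120 bits

The distribution closer to uniform has higher entropy.
Answer: A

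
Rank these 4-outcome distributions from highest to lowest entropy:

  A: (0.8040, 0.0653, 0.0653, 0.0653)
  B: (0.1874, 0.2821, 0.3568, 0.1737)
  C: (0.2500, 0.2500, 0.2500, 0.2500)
C > B > A

Key insight: Entropy is maximized by uniform distributions and minimized by concentrated distributions.

- Uniform distributions have maximum entropy log₂(4) = 2.0000 bits
- The more "peaked" or concentrated a distribution, the lower its entropy

Entropies:
  H(A) = 1.0245 bits
  H(B) = 1.9369 bits
  H(C) = 2.0000 bits

Ranking: C > B > A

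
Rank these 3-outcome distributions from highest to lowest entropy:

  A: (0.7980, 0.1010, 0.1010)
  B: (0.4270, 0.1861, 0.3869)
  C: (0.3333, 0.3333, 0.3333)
C > B > A

Key insight: Entropy is maximized by uniform distributions and minimized by concentrated distributions.

- Uniform distributions have maximum entropy log₂(3) = 1.5850 bits
- The more "peaked" or concentrated a distribution, the lower its entropy

Entropies:
  H(A) = 0.9279 bits
  H(B) = 1.5057 bits
  H(C) = 1.5850 bits

Ranking: C > B > A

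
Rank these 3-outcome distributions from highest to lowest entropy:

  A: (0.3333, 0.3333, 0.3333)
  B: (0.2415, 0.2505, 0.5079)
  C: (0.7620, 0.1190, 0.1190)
A > B > C

Key insight: Entropy is maximized by uniform distributions and minimized by concentrated distributions.

- Uniform distributions have maximum entropy log₂(3) = 1.5850 bits
- The more "peaked" or concentrated a distribution, the lower its entropy

Entropies:
  H(A) = 1.5850 bits
  H(B) = 1.4918 bits
  H(C) = 1.0297 bits

Ranking: A > B > C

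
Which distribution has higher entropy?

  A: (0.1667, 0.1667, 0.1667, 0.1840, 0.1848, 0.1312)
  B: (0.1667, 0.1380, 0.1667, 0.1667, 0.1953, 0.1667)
B

Both distributions are close to uniform, making this a harder comparison.

H(A) = 2.5765 bits
H(B) = 2.5778 bits

The distribution closer to uniform has higher entropy.
Answer: B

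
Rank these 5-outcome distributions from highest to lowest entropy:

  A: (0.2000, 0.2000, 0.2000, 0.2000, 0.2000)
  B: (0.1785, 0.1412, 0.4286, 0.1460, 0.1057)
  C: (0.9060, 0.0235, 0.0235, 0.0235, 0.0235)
A > B > C

Key insight: Entropy is maximized by uniform distributions and minimized by concentrated distributions.

- Uniform distributions have maximum entropy log₂(5) = 2.3219 bits
- The more "peaked" or concentrated a distribution, the lower its entropy

Entropies:
  H(A) = 2.3219 bits
  H(B) = 2.1143 bits
  H(C) = 0.6377 bits

Ranking: A > B > C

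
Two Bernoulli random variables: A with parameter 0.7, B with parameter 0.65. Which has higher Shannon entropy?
B

For binary distributions, entropy is maximized at p=0.5 and decreases as p moves toward 0 or 1.

H(A) = H(0.7) = 0.8813 bits
H(B) = H(0.65) = 0.9341 bits

Distribution B (p=0.65) is closer to uniform (p=0.5), so it has higher entropy.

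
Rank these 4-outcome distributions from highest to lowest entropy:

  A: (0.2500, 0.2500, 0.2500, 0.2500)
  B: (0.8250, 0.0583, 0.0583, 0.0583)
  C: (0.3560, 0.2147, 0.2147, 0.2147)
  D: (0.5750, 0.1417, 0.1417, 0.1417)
A > C > D > B

Key insight: Entropy is maximized by uniform distributions and minimized by concentrated distributions.

Entropies:
  H(A) = 2.0000 bits
  H(B) = 0.9464 bits
  H(C) = 1.9600 bits
  H(D) = 1.6573 bits

Ranking: A > C > D > B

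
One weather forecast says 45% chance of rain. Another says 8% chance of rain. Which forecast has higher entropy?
45% forecast

Treat each forecast as a Bernoulli distribution. Binary entropy is maximized at p=0.5 and falls off symmetrically toward 0 or 1. The 45% forecast is closer to 50%, so it is more uncertain. H(45%) ≈ 0.993 bits, H(8%) ≈ 0.402 bits.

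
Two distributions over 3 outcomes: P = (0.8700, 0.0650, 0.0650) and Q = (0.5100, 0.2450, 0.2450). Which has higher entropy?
Q

P is highly concentrated on one outcome (87%), making it nearly deterministic. Q spreads its mass more evenly (max 51%). The more spread-out distribution has higher entropy: H(P) ≈ 0.687 bits, H(Q) ≈ 1.490 bits.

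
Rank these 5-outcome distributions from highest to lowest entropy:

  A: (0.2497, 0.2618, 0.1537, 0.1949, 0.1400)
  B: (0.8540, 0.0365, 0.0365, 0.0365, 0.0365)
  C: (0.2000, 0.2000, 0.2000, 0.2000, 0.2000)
C > A > B

Key insight: Entropy is maximized by uniform distributions and minimized by concentrated distributions.

- Uniform distributions have maximum entropy log₂(5) = 2.3219 bits
- The more "peaked" or concentrated a distribution, the lower its entropy

Entropies:
  H(A) = 2.2781 bits
  H(B) = 0.8917 bits
  H(C) = 2.3219 bits

Ranking: C > A > B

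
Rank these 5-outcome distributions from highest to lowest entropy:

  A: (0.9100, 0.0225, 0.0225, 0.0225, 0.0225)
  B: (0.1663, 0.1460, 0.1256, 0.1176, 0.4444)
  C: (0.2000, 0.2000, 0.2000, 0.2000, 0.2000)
C > B > A

Key insight: Entropy is maximized by uniform distributions and minimized by concentrated distributions.

- Uniform distributions have maximum entropy log₂(5) = 2.3219 bits
- The more "peaked" or concentrated a distribution, the lower its entropy

Entropies:
  H(A) = 0.6165 bits
  H(B) = 2.0950 bits
  H(C) = 2.3219 bits

Ranking: C > B > A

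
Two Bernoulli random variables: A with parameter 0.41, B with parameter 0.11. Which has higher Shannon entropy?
A

For binary distributions, entropy is maximized at p=0.5 and decreases as p moves toward 0 or 1.

H(A) = H(0.41) = 0.9765 bits
H(B) = H(0.11) = 0.4999 bits

Distribution A (p=0.41) is closer to uniform (p=0.5), so it has higher entropy.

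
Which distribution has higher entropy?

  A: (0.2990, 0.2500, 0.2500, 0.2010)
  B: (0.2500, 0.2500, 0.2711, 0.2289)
B

Both distributions are close to uniform, making this a harder comparison.

H(A) = 1.9861 bits
H(B) = 1.9974 bits

The distribution closer to uniform has higher entropy.
Answer: B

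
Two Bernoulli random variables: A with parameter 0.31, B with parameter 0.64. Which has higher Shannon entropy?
B

For binary distributions, entropy is maximized at p=0.5 and decreases as p moves toward 0 or 1.

H(A) = H(0.31) = 0.8932 bits
H(B) = H(0.64) = 0.9427 bits

Distribution B (p=0.64) is closer to uniform (p=0.5), so it has higher entropy.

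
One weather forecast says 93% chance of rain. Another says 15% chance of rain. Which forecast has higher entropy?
15% forecast

Treat each forecast as a Bernoulli distribution. Binary entropy is maximized at p=0.5 and falls off symmetrically toward 0 or 1. The 15% forecast is closer to 50%, so it is more uncertain. H(93%) ≈ 0.366 bits, H(15%) ≈ 0.610 bits.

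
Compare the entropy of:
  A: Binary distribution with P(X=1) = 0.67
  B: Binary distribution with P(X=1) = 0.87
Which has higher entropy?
A

For binary distributions, entropy is maximized at p=0.5 and decreases as p moves toward 0 or 1.

H(A) = H(0.67) = 0.9149 bits
H(B) = H(0.87) = 0.5574 bits

Distribution A (p=0.67) is closer to uniform (p=0.5), so it has higher entropy.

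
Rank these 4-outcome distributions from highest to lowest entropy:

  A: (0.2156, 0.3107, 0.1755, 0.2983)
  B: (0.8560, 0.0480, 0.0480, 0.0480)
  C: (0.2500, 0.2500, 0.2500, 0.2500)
C > A > B

Key insight: Entropy is maximized by uniform distributions and minimized by concentrated distributions.

- Uniform distributions have maximum entropy log₂(4) = 2.0000 bits
- The more "peaked" or concentrated a distribution, the lower its entropy

Entropies:
  H(A) = 1.9623 bits
  H(B) = 0.8229 bits
  H(C) = 2.0000 bits

Ranking: C > A > B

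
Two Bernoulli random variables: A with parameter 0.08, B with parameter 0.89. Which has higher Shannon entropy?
B

For binary distributions, entropy is maximized at p=0.5 and decreases as p moves toward 0 or 1.

H(A) = H(0.08) = 0.4022 bits
H(B) = H(0.89) = 0.4999 bits

Distribution B (p=0.89) is closer to uniform (p=0.5), so it has higher entropy.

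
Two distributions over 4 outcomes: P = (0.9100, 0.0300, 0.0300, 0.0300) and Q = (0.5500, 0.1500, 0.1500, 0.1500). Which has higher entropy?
Q

P is highly concentrated on one outcome (91%), making it nearly deterministic. Q spreads its mass more evenly (max 55%). The more spread-out distribution has higher entropy: H(P) ≈ 0.579 bits, H(Q) ≈ 1.706 bits.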